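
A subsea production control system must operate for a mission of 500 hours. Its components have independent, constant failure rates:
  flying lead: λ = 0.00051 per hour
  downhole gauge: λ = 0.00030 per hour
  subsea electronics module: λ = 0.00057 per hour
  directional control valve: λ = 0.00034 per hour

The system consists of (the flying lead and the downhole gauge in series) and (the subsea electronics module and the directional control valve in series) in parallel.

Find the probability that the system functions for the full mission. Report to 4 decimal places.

R(flying lead) = exp(−0.00051 × 500) = 0.774916
R(downhole gauge) = exp(−0.00030 × 500) = 0.860708
R(subsea electronics module) = exp(−0.00057 × 500) = 0.752014
R(directional control valve) = exp(−0.00034 × 500) = 0.843665
Series (flying lead and downhole gauge): 0.774916 × 0.860708 = 0.666976
Series (subsea electronics module and directional control valve): 0.752014 × 0.843665 = 0.634448
Parallel ([0.666976] and [0.634448]): 1 − (1 − 0.666976)(1 − 0.634448) = 0.8783

0.8783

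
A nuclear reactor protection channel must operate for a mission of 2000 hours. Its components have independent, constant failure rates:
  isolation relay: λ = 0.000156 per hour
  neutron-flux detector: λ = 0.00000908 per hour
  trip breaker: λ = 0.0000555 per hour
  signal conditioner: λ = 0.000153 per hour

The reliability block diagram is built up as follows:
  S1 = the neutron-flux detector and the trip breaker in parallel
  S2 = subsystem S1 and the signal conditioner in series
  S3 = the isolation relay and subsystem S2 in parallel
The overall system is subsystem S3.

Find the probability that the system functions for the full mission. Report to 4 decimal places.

R(isolation relay) = exp(−0.000156 × 2000) = 0.731982
R(neutron-flux detector) = exp(−0.00000908 × 2000) = 0.982004
R(trip breaker) = exp(−0.0000555 × 2000) = 0.894939
R(signal conditioner) = exp(−0.000153 × 2000) = 0.736387
Parallel (neutron-flux detector and trip breaker): 1 − (1 − 0.982004)(1 − 0.894939) = 0.998109
Series ([0.998109] and signal conditioner): 0.998109 × 0.736387 = 0.734994
Parallel (isolation relay and [0.734994]): 1 − (1 − 0.731982)(1 − 0.734994) = 0.9290

0.9290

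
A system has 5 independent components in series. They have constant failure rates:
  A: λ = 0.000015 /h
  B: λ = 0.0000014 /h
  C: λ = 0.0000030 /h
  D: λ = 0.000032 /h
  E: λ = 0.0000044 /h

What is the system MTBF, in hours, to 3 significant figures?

Series of exponential components: λ_sys = Σ λ_i
λ_sys = 0.000015 + 0.0000014 + 0.0000030 + 0.000032 + 0.0000044 = 5.5800e-05 /h
MTBF = 1 / λ_sys = 17900 h

17900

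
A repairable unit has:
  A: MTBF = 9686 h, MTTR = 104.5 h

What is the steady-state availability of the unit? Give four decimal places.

0.9893

A(A) = MTBF/(MTBF+MTTR) = 9686/(9686+104.5) = 0.9893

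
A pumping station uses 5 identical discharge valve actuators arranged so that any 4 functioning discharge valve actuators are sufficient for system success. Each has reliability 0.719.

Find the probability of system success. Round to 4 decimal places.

0.5676

R = Σ_{i=4}^{5} C(5,i) p^i (1−p)^{5−i} with p = 0.719
C(5,4)·0.719^4·0.281^1 = 0.375484
C(5,5)·0.719^5·0.281^0 = 0.192152
Sum = 0.5676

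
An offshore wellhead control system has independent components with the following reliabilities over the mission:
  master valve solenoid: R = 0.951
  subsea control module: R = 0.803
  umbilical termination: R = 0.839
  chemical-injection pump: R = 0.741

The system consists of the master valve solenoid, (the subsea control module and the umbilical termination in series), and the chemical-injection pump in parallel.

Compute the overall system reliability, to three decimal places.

0.996

Series (subsea control module and umbilical termination): 0.80300 × 0.83900 = 0.67372
Parallel (master valve solenoid, [0.67372], and chemical-injection pump): 1 − (1 − 0.95100)(1 − 0.67372)(1 − 0.74100) = 0.996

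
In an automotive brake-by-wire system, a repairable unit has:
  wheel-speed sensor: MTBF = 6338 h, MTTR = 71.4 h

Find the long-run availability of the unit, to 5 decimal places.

A(wheel-speed sensor) = MTBF/(MTBF+MTTR) = 6338/(6338+71.4) = 0.98886

0.98886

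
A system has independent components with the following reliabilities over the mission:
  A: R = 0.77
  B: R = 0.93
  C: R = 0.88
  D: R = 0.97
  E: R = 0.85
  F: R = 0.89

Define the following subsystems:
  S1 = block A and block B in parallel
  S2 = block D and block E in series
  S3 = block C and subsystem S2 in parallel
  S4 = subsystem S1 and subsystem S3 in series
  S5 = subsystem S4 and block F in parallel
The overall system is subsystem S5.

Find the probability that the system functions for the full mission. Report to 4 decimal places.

Parallel (A and B): 1 − (1 − 0.770000)(1 − 0.930000) = 0.983900
Series (D and E): 0.970000 × 0.850000 = 0.824500
Parallel (C and [0.824500]): 1 − (1 − 0.880000)(1 − 0.824500) = 0.978940
Series ([0.983900] and [0.978940]): 0.983900 × 0.978940 = 0.963179
Parallel ([0.963179] and F): 1 − (1 − 0.963179)(1 − 0.890000) = 0.9959

0.9959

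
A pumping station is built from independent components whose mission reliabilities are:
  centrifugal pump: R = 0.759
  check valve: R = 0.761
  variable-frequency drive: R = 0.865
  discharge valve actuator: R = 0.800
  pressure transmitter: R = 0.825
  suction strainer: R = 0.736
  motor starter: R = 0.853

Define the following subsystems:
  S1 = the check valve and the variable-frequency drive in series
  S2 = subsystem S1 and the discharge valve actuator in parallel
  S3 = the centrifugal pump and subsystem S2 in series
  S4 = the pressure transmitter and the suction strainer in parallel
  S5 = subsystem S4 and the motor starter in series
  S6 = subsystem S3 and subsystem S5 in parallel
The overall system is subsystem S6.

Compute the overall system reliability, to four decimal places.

Series (check valve and variable-frequency drive): 0.761000 × 0.865000 = 0.658265
Parallel ([0.658265] and discharge valve actuator): 1 − (1 − 0.658265)(1 − 0.800000) = 0.931653
Series (centrifugal pump and [0.931653]): 0.759000 × 0.931653 = 0.707125
Parallel (pressure transmitter and suction strainer): 1 − (1 − 0.825000)(1 − 0.736000) = 0.953800
Series ([0.953800] and motor starter): 0.953800 × 0.853000 = 0.813591
Parallel ([0.707125] and [0.813591]): 1 − (1 − 0.707125)(1 − 0.813591) = 0.9454

0.9454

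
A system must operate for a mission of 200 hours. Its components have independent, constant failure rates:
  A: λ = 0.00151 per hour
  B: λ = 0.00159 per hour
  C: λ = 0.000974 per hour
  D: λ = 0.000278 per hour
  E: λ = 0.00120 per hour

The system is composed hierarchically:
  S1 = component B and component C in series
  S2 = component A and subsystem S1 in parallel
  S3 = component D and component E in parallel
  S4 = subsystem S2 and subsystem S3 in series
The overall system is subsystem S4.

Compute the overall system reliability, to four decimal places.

0.8851

R(A) = exp(−0.00151 × 200) = 0.739338
R(B) = exp(−0.00159 × 200) = 0.727603
R(C) = exp(−0.000974 × 200) = 0.822999
R(D) = exp(−0.000278 × 200) = 0.945917
R(E) = exp(−0.00120 × 200) = 0.786628
Series (B and C): 0.727603 × 0.822999 = 0.598817
Parallel (A and [0.598817]): 1 − (1 − 0.739338)(1 − 0.598817) = 0.895427
Parallel (D and E): 1 − (1 − 0.945917)(1 − 0.786628) = 0.988460
Series ([0.895427] and [0.988460]): 0.895427 × 0.988460 = 0.8851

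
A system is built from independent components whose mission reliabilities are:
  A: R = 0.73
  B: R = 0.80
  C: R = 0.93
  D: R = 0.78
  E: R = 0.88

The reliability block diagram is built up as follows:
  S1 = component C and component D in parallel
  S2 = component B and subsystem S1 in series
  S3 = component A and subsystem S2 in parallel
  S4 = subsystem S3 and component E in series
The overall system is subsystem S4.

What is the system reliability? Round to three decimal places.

Parallel (C and D): 1 − (1 − 0.93000)(1 − 0.78000) = 0.98460
Series (B and [0.98460]): 0.80000 × 0.98460 = 0.78768
Parallel (A and [0.78768]): 1 − (1 − 0.73000)(1 − 0.78768) = 0.94267
Series ([0.94267] and E): 0.94267 × 0.88000 = 0.830

0.830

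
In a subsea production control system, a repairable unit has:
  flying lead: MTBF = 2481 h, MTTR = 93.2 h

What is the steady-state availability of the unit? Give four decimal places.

A(flying lead) = MTBF/(MTBF+MTTR) = 2481/(2481+93.2) = 0.9638

0.9638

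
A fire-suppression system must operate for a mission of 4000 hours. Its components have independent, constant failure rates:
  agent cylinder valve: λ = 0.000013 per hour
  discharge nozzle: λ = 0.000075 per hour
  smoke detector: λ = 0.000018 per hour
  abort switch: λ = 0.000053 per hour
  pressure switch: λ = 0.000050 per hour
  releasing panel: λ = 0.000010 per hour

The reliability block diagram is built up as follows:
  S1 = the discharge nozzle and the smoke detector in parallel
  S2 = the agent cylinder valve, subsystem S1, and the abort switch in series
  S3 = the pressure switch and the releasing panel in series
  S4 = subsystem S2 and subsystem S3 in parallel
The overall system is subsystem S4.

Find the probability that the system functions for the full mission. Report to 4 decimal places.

R(agent cylinder valve) = exp(−0.000013 × 4000) = 0.949329
R(discharge nozzle) = exp(−0.000075 × 4000) = 0.740818
R(smoke detector) = exp(−0.000018 × 4000) = 0.930531
R(abort switch) = exp(−0.000053 × 4000) = 0.808965
R(pressure switch) = exp(−0.000050 × 4000) = 0.818731
R(releasing panel) = exp(−0.000010 × 4000) = 0.960789
Parallel (discharge nozzle and smoke detector): 1 − (1 − 0.740818)(1 − 0.930531) = 0.981995
Series (agent cylinder valve, [0.981995], and abort switch): 0.949329 × 0.981995 × 0.808965 = 0.754147
Series (pressure switch and releasing panel): 0.818731 × 0.960789 = 0.786628
Parallel ([0.754147] and [0.786628]): 1 − (1 − 0.754147)(1 − 0.786628) = 0.9475

0.9475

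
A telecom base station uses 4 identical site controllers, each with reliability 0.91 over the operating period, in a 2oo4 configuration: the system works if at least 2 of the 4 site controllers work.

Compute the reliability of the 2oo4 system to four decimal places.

R = Σ_{i=2}^{4} C(4,i) p^i (1−p)^{4−i} with p = 0.91
C(4,2)·0.91^2·0.09^2 = 0.040246
C(4,3)·0.91^3·0.09^1 = 0.271286
C(4,4)·0.91^4·0.09^0 = 0.685750
Sum = 0.9973

0.9973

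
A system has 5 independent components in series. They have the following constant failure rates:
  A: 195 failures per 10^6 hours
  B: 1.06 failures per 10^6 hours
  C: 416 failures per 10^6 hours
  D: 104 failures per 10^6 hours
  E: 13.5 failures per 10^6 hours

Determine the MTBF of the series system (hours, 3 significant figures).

1370

Series of exponential components: λ_sys = Σ λ_i
λ_sys = 0.000195 + 0.00000106 + 0.000416 + 0.000104 + 0.0000135 = 7.2956e-04 /h
MTBF = 1 / λ_sys = 1370 h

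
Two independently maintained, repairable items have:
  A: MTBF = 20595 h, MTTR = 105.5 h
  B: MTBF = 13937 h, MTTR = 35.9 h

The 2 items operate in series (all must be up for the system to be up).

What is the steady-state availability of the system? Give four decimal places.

A(A) = MTBF/(MTBF+MTTR) = 20595/(20595+105.5) = 0.994904
A(B) = MTBF/(MTBF+MTTR) = 13937/(13937+35.9) = 0.997431
Series availability: 0.994904 × 0.997431 = 0.9923

0.9923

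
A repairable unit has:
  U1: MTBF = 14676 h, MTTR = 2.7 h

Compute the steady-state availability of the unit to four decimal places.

A(U1) = MTBF/(MTBF+MTTR) = 14676/(14676+2.7) = 0.9998

0.9998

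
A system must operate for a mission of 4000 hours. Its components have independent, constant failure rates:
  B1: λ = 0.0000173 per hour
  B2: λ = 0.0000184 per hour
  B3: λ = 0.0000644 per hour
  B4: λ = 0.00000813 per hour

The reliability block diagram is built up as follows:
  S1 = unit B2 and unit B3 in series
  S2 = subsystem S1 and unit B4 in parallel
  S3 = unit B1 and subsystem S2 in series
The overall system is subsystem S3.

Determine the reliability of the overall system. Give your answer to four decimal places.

0.9247

R(B1) = exp(−0.0000173 × 4000) = 0.933140
R(B2) = exp(−0.0000184 × 4000) = 0.929043
R(B3) = exp(−0.0000644 × 4000) = 0.772904
R(B4) = exp(−0.00000813 × 4000) = 0.968003
Series (B2 and B3): 0.929043 × 0.772904 = 0.718061
Parallel ([0.718061] and B4): 1 − (1 − 0.718061)(1 − 0.968003) = 0.990979
Series (B1 and [0.990979]): 0.933140 × 0.990979 = 0.9247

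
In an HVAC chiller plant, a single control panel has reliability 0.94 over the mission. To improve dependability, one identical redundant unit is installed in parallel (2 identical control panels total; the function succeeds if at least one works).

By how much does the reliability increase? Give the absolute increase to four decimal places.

R_before = 0.94
R_after = 1 − (1 − 0.94)^2 = 0.9964
ΔR = 0.9964 − 0.94 = 0.0564

0.0564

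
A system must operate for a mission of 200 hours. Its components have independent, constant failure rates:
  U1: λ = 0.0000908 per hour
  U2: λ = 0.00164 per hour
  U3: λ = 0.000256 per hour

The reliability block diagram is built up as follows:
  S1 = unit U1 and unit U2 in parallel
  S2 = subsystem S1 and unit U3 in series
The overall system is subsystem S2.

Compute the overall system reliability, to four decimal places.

0.9453

R(U1) = exp(−0.0000908 × 200) = 0.982004
R(U2) = exp(−0.00164 × 200) = 0.720363
R(U3) = exp(−0.000256 × 200) = 0.950089
Parallel (U1 and U2): 1 − (1 − 0.982004)(1 − 0.720363) = 0.994968
Series ([0.994968] and U3): 0.994968 × 0.950089 = 0.9453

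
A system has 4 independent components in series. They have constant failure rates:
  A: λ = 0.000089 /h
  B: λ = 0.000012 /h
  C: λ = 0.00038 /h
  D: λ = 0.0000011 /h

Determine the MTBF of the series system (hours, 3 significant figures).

2070

Series of exponential components: λ_sys = Σ λ_i
λ_sys = 0.000089 + 0.000012 + 0.00038 + 0.0000011 = 4.8210e-04 /h
MTBF = 1 / λ_sys = 2070 h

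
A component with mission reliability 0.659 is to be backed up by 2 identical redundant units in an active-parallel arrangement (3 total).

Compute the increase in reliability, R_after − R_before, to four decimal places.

R_before = 0.659
R_after = 1 − (1 − 0.659)^3 = 0.9603
ΔR = 0.9603 − 0.659 = 0.3013

0.3013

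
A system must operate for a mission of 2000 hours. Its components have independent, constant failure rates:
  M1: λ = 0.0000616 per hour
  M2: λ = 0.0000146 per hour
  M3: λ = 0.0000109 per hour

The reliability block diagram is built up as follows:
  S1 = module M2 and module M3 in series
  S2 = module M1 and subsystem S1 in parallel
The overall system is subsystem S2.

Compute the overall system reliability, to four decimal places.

R(M1) = exp(−0.0000616 × 2000) = 0.884087
R(M2) = exp(−0.0000146 × 2000) = 0.971222
R(M3) = exp(−0.0000109 × 2000) = 0.978436
Series (M2 and M3): 0.971222 × 0.978436 = 0.950279
Parallel (M1 and [0.950279]): 1 − (1 − 0.884087)(1 − 0.950279) = 0.9942

0.9942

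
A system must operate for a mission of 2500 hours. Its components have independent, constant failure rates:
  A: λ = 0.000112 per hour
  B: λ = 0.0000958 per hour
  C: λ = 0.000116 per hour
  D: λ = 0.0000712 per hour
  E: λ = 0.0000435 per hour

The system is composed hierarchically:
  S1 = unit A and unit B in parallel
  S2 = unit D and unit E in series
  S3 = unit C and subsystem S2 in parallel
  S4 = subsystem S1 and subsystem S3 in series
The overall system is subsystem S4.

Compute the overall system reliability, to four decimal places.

R(A) = exp(−0.000112 × 2500) = 0.755784
R(B) = exp(−0.0000958 × 2500) = 0.787021
R(C) = exp(−0.000116 × 2500) = 0.748264
R(D) = exp(−0.0000712 × 2500) = 0.836942
R(E) = exp(−0.0000435 × 2500) = 0.896955
Parallel (A and B): 1 − (1 − 0.755784)(1 − 0.787021) = 0.947987
Series (D and E): 0.836942 × 0.896955 = 0.750699
Parallel (C and [0.750699]): 1 − (1 − 0.748264)(1 − 0.750699) = 0.937242
Series ([0.947987] and [0.937242]): 0.947987 × 0.937242 = 0.8885

0.8885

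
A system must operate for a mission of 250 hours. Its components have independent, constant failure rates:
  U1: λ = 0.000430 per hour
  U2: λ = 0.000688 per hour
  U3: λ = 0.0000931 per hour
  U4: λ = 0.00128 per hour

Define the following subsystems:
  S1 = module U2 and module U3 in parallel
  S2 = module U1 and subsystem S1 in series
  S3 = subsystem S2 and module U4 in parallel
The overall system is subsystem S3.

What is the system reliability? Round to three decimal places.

0.971

R(U1) = exp(−0.000430 × 250) = 0.89808
R(U2) = exp(−0.000688 × 250) = 0.84198
R(U3) = exp(−0.0000931 × 250) = 0.97699
R(U4) = exp(−0.00128 × 250) = 0.72615
Parallel (U2 and U3): 1 − (1 − 0.84198)(1 − 0.97699) = 0.99636
Series (U1 and [0.99636]): 0.89808 × 0.99636 = 0.89481
Parallel ([0.89481] and U4): 1 − (1 − 0.89481)(1 − 0.72615) = 0.971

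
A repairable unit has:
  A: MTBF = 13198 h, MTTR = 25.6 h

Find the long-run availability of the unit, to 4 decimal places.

0.9981

A(A) = MTBF/(MTBF+MTTR) = 13198/(13198+25.6) = 0.9981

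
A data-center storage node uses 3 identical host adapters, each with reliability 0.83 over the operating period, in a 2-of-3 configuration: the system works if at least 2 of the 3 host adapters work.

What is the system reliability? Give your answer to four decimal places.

R = Σ_{i=2}^{3} C(3,i) p^i (1−p)^{3−i} with p = 0.83
C(3,2)·0.83^2·0.17^1 = 0.351339
C(3,3)·0.83^3·0.17^0 = 0.571787
Sum = 0.9231

0.9231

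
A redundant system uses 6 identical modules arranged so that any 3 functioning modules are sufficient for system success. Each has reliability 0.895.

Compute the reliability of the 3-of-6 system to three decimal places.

R = Σ_{i=3}^{6} C(6,i) p^i (1−p)^{6−i} with p = 0.895
C(6,3)·0.895^3·0.105^3 = 0.01660
C(6,4)·0.895^4·0.105^2 = 0.10611
C(6,5)·0.895^5·0.105^1 = 0.36179
C(6,6)·0.895^6·0.105^0 = 0.51397
Sum = 0.998

0.998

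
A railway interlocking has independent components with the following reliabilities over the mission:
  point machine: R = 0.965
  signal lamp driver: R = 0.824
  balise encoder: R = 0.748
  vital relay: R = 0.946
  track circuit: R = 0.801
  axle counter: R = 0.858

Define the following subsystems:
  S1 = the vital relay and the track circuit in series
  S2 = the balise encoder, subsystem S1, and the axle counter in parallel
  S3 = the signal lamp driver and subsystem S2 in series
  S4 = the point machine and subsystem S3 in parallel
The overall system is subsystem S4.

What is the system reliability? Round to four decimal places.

0.9936

Series (vital relay and track circuit): 0.946000 × 0.801000 = 0.757746
Parallel (balise encoder, [0.757746], and axle counter): 1 − (1 − 0.748000)(1 − 0.757746)(1 − 0.858000) = 0.991331
Series (signal lamp driver and [0.991331]): 0.824000 × 0.991331 = 0.816857
Parallel (point machine and [0.816857]): 1 − (1 − 0.965000)(1 − 0.816857) = 0.9936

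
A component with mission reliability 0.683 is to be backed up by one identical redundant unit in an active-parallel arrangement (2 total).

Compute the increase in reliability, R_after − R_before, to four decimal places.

0.2165

R_before = 0.683
R_after = 1 − (1 − 0.683)^2 = 0.8995
ΔR = 0.8995 − 0.683 = 0.2165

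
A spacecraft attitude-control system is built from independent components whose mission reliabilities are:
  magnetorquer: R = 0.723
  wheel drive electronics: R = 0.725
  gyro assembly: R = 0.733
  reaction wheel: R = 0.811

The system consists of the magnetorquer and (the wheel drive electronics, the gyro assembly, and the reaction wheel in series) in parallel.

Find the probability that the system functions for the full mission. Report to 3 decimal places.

0.842

Series (wheel drive electronics, gyro assembly, and reaction wheel): 0.72500 × 0.73300 × 0.81100 = 0.43099
Parallel (magnetorquer and [0.43099]): 1 − (1 − 0.72300)(1 − 0.43099) = 0.842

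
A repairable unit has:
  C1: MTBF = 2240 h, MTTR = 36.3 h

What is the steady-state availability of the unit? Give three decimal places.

0.984

A(C1) = MTBF/(MTBF+MTTR) = 2240/(2240+36.3) = 0.984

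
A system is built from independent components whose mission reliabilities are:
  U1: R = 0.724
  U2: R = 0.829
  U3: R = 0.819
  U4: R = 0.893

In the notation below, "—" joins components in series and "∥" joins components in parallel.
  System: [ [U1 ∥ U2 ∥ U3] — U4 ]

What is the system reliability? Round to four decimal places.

0.8854

Parallel (U1, U2, and U3): 1 − (1 − 0.724000)(1 − 0.829000)(1 − 0.819000) = 0.991458
Series ([0.991458] and U4): 0.991458 × 0.893000 = 0.8854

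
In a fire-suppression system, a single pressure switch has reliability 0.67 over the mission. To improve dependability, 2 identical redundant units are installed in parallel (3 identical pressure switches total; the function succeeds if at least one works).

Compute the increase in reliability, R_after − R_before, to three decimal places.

0.294

R_before = 0.67
R_after = 1 − (1 − 0.67)^3 = 0.964
ΔR = 0.964 − 0.67 = 0.294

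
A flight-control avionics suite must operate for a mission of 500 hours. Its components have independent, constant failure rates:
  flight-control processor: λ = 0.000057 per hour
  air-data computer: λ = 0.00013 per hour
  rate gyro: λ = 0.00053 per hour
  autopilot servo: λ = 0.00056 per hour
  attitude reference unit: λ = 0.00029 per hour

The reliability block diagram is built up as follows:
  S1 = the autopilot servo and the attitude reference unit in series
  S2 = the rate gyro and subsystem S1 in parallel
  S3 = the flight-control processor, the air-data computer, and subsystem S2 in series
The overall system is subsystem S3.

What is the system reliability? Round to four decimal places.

R(flight-control processor) = exp(−0.000057 × 500) = 0.971902
R(air-data computer) = exp(−0.00013 × 500) = 0.937067
R(rate gyro) = exp(−0.00053 × 500) = 0.767206
R(autopilot servo) = exp(−0.00056 × 500) = 0.755784
R(attitude reference unit) = exp(−0.00029 × 500) = 0.865022
Series (autopilot servo and attitude reference unit): 0.755784 × 0.865022 = 0.653770
Parallel (rate gyro and [0.653770]): 1 − (1 − 0.767206)(1 − 0.653770) = 0.919400
Series (flight-control processor, air-data computer, and [0.919400]): 0.971902 × 0.937067 × 0.919400 = 0.8373

0.8373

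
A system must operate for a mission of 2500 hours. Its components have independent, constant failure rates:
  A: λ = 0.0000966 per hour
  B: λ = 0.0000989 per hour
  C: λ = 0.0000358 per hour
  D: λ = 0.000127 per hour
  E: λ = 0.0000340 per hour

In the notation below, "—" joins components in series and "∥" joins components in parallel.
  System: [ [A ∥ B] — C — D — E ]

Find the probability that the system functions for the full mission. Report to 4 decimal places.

R(A) = exp(−0.0000966 × 2500) = 0.785449
R(B) = exp(−0.0000989 × 2500) = 0.780945
R(C) = exp(−0.0000358 × 2500) = 0.914388
R(D) = exp(−0.000127 × 2500) = 0.727967
R(E) = exp(−0.0000340 × 2500) = 0.918512
Parallel (A and B): 1 − (1 − 0.785449)(1 − 0.780945) = 0.953002
Series ([0.953002], C, D, and E): 0.953002 × 0.914388 × 0.727967 × 0.918512 = 0.5827

0.5827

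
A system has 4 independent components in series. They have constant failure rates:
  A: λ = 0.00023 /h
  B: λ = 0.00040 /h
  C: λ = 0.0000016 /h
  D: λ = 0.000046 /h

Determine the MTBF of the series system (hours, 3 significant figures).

Series of exponential components: λ_sys = Σ λ_i
λ_sys = 0.00023 + 0.00040 + 0.0000016 + 0.000046 = 6.7760e-04 /h
MTBF = 1 / λ_sys = 1480 h

1480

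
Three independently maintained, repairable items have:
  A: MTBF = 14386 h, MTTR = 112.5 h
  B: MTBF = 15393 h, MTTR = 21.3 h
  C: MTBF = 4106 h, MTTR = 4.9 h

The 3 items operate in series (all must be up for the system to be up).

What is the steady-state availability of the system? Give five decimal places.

A(A) = MTBF/(MTBF+MTTR) = 14386/(14386+112.5) = 0.992241
A(B) = MTBF/(MTBF+MTTR) = 15393/(15393+21.3) = 0.998618
A(C) = MTBF/(MTBF+MTTR) = 4106/(4106+4.9) = 0.998808
Series availability: 0.992241 × 0.998618 × 0.998808 = 0.98969

0.98969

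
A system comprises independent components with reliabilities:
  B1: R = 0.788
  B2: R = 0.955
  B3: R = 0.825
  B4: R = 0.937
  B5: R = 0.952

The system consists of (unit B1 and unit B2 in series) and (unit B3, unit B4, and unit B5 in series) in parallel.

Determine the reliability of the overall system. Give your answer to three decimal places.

Series (B1 and B2): 0.78800 × 0.95500 = 0.75254
Series (B3, B4, and B5): 0.82500 × 0.93700 × 0.95200 = 0.73592
Parallel ([0.75254] and [0.73592]): 1 − (1 − 0.75254)(1 − 0.73592) = 0.935

0.935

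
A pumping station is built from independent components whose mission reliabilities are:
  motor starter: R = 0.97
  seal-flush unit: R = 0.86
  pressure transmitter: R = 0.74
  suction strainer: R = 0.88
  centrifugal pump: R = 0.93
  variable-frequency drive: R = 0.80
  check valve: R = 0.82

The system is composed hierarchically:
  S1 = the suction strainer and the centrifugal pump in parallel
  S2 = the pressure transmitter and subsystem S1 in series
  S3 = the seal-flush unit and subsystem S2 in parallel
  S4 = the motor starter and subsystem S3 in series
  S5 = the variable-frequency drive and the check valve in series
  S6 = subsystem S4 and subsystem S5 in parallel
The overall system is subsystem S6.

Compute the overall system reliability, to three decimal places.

0.977

Parallel (suction strainer and centrifugal pump): 1 − (1 − 0.88000)(1 − 0.93000) = 0.99160
Series (pressure transmitter and [0.99160]): 0.74000 × 0.99160 = 0.73378
Parallel (seal-flush unit and [0.73378]): 1 − (1 − 0.86000)(1 − 0.73378) = 0.96273
Series (motor starter and [0.96273]): 0.97000 × 0.96273 = 0.93385
Series (variable-frequency drive and check valve): 0.80000 × 0.82000 = 0.65600
Parallel ([0.93385] and [0.65600]): 1 − (1 − 0.93385)(1 − 0.65600) = 0.977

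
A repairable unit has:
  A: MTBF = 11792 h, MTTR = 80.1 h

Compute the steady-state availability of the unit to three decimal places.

A(A) = MTBF/(MTBF+MTTR) = 11792/(11792+80.1) = 0.993

0.993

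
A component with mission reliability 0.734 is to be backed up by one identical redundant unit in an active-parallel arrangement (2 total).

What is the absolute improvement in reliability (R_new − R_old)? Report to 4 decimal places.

R_before = 0.734
R_after = 1 − (1 − 0.734)^2 = 0.9292
ΔR = 0.9292 − 0.734 = 0.1952

0.1952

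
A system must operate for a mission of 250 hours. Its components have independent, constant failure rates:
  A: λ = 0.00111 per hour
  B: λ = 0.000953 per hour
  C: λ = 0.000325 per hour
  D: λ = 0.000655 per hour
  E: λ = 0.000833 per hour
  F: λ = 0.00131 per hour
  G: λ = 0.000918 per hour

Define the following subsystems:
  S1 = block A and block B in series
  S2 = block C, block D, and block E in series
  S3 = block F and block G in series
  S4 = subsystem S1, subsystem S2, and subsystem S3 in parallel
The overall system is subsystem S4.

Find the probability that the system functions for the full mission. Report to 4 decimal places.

R(A) = exp(−0.00111 × 250) = 0.757676
R(B) = exp(−0.000953 × 250) = 0.788006
R(C) = exp(−0.000325 × 250) = 0.921963
R(D) = exp(−0.000655 × 250) = 0.848954
R(E) = exp(−0.000833 × 250) = 0.812004
R(F) = exp(−0.00131 × 250) = 0.720723
R(G) = exp(−0.000918 × 250) = 0.794931
Series (A and B): 0.757676 × 0.788006 = 0.597053
Series (C, D, and E): 0.921963 × 0.848954 × 0.812004 = 0.635559
Series (F and G): 0.720723 × 0.794931 = 0.572925
Parallel ([0.597053], [0.635559], and [0.572925]): 1 − (1 − 0.597053)(1 − 0.635559)(1 − 0.572925) = 0.9373

0.9373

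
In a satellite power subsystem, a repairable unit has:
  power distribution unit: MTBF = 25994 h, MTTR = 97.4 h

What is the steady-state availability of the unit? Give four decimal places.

0.9963

A(power distribution unit) = MTBF/(MTBF+MTTR) = 25994/(25994+97.4) = 0.9963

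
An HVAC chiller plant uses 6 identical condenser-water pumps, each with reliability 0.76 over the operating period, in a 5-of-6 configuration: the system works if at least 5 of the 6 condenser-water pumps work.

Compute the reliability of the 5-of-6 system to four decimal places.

0.5578

R = Σ_{i=5}^{6} C(6,i) p^i (1−p)^{6−i} with p = 0.76
C(6,5)·0.76^5·0.24^1 = 0.365116
C(6,6)·0.76^6·0.24^0 = 0.192700
Sum = 0.5578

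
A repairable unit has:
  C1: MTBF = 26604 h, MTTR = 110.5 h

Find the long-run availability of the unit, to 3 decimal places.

A(C1) = MTBF/(MTBF+MTTR) = 26604/(26604+110.5) = 0.996

0.996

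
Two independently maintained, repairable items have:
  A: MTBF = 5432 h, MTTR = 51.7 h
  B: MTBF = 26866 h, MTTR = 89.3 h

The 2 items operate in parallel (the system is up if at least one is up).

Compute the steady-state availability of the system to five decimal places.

A(A) = MTBF/(MTBF+MTTR) = 5432/(5432+51.7) = 0.990572
A(B) = MTBF/(MTBF+MTTR) = 26866/(26866+89.3) = 0.996687
Parallel availability: 1 − (1 − 0.990572)(1 − 0.996687) = 0.99997

0.99997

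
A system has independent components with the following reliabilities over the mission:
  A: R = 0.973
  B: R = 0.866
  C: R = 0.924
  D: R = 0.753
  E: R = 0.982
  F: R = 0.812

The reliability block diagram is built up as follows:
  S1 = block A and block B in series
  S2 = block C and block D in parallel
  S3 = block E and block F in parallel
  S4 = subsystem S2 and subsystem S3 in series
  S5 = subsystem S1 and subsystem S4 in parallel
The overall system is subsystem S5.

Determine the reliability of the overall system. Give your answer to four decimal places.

0.9965

Series (A and B): 0.973000 × 0.866000 = 0.842618
Parallel (C and D): 1 − (1 − 0.924000)(1 − 0.753000) = 0.981228
Parallel (E and F): 1 − (1 − 0.982000)(1 − 0.812000) = 0.996616
Series ([0.981228] and [0.996616]): 0.981228 × 0.996616 = 0.977908
Parallel ([0.842618] and [0.977908]): 1 − (1 − 0.842618)(1 − 0.977908) = 0.9965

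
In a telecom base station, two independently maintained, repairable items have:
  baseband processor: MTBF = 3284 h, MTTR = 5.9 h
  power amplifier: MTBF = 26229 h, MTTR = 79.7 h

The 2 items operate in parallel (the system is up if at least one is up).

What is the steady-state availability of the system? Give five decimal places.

0.99999

A(baseband processor) = MTBF/(MTBF+MTTR) = 3284/(3284+5.9) = 0.998207
A(power amplifier) = MTBF/(MTBF+MTTR) = 26229/(26229+79.7) = 0.996971
Parallel availability: 1 − (1 − 0.998207)(1 − 0.996971) = 0.99999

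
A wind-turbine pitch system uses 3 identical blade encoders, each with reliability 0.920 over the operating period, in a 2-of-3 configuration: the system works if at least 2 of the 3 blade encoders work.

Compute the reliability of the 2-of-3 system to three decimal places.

0.982

R = Σ_{i=2}^{3} C(3,i) p^i (1−p)^{3−i} with p = 0.920
C(3,2)·0.920^2·0.080^1 = 0.20314
C(3,3)·0.920^3·0.080^0 = 0.77869
Sum = 0.982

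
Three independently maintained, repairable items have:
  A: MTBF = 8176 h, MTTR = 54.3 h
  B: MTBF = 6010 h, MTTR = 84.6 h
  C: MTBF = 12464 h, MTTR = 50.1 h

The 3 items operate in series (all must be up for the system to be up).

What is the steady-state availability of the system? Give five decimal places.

0.97569

A(A) = MTBF/(MTBF+MTTR) = 8176/(8176+54.3) = 0.993402
A(B) = MTBF/(MTBF+MTTR) = 6010/(6010+84.6) = 0.986119
A(C) = MTBF/(MTBF+MTTR) = 12464/(12464+50.1) = 0.995997
Series availability: 0.993402 × 0.986119 × 0.995997 = 0.97569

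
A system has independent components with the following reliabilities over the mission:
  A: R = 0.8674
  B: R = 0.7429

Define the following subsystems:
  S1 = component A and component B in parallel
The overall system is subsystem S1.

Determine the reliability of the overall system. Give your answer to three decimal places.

0.966

Parallel (A and B): 1 − (1 − 0.86740)(1 − 0.74290) = 0.966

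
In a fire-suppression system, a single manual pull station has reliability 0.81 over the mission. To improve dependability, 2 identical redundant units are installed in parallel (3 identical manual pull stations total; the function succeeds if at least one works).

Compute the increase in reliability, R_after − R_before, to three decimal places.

R_before = 0.81
R_after = 1 − (1 − 0.81)^3 = 0.993
ΔR = 0.993 − 0.81 = 0.183

0.183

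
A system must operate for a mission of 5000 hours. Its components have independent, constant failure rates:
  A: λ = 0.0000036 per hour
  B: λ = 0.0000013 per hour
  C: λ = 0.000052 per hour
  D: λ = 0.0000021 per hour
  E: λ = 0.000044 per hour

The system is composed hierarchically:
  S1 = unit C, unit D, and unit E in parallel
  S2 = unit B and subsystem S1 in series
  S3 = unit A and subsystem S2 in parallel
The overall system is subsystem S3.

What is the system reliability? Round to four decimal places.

0.9999

R(A) = exp(−0.0000036 × 5000) = 0.982161
R(B) = exp(−0.0000013 × 5000) = 0.993521
R(C) = exp(−0.000052 × 5000) = 0.771052
R(D) = exp(−0.0000021 × 5000) = 0.989555
R(E) = exp(−0.000044 × 5000) = 0.802519
Parallel (C, D, and E): 1 − (1 − 0.771052)(1 − 0.989555)(1 − 0.802519) = 0.999528
Series (B and [0.999528]): 0.993521 × 0.999528 = 0.993052
Parallel (A and [0.993052]): 1 − (1 − 0.982161)(1 − 0.993052) = 0.9999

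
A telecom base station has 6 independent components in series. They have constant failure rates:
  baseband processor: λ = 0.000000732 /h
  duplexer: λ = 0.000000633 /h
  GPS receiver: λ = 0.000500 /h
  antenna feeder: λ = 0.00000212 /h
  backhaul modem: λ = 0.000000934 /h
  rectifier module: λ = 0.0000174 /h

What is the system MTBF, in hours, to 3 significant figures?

Series of exponential components: λ_sys = Σ λ_i
λ_sys = 0.000000732 + 0.000000633 + 0.000500 + 0.00000212 + 0.000000934 + 0.0000174 = 5.2182e-04 /h
MTBF = 1 / λ_sys = 1920 h

1920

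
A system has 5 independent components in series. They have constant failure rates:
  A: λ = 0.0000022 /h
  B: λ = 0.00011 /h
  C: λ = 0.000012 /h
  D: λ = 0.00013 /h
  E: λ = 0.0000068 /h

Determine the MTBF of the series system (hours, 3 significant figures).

3830

Series of exponential components: λ_sys = Σ λ_i
λ_sys = 0.0000022 + 0.00011 + 0.000012 + 0.00013 + 0.0000068 = 2.6100e-04 /h
MTBF = 1 / λ_sys = 3830 h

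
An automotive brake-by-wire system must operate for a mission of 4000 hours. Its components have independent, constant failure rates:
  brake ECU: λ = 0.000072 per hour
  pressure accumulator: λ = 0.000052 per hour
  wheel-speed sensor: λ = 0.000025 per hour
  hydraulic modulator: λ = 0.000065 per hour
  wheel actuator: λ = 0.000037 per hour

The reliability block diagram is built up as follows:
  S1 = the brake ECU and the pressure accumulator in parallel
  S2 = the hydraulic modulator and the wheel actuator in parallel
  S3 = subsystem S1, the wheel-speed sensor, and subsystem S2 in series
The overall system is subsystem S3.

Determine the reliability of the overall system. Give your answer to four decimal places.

R(brake ECU) = exp(−0.000072 × 4000) = 0.749762
R(pressure accumulator) = exp(−0.000052 × 4000) = 0.812207
R(wheel-speed sensor) = exp(−0.000025 × 4000) = 0.904837
R(hydraulic modulator) = exp(−0.000065 × 4000) = 0.771052
R(wheel actuator) = exp(−0.000037 × 4000) = 0.862431
Parallel (brake ECU and pressure accumulator): 1 − (1 − 0.749762)(1 − 0.812207) = 0.953007
Parallel (hydraulic modulator and wheel actuator): 1 − (1 − 0.771052)(1 − 0.862431) = 0.968504
Series ([0.953007], wheel-speed sensor, and [0.968504]): 0.953007 × 0.904837 × 0.968504 = 0.8352

0.8352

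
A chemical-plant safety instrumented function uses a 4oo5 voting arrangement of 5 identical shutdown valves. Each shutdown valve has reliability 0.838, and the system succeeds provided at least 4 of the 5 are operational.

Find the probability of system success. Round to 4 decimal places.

0.8127

R = Σ_{i=4}^{5} C(5,i) p^i (1−p)^{5−i} with p = 0.838
C(5,4)·0.838^4·0.162^1 = 0.399449
C(5,5)·0.838^5·0.162^0 = 0.413257
Sum = 0.8127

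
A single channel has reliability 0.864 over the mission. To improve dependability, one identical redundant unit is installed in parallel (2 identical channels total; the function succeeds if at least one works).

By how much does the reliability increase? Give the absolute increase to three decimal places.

R_before = 0.864
R_after = 1 − (1 − 0.864)^2 = 0.982
ΔR = 0.982 − 0.864 = 0.118

0.118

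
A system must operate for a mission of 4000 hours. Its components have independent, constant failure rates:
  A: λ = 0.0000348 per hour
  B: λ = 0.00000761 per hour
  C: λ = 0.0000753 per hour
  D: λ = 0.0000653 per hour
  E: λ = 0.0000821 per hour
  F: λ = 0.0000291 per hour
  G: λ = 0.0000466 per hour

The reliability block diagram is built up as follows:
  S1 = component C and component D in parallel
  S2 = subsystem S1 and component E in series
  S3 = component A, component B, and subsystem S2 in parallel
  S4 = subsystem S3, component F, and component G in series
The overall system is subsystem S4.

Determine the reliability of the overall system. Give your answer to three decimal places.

0.738

R(A) = exp(−0.0000348 × 4000) = 0.87005
R(B) = exp(−0.00000761 × 4000) = 0.97002
R(C) = exp(−0.0000753 × 4000) = 0.73993
R(D) = exp(−0.0000653 × 4000) = 0.77013
R(E) = exp(−0.0000821 × 4000) = 0.72007
R(F) = exp(−0.0000291 × 4000) = 0.89012
R(G) = exp(−0.0000466 × 4000) = 0.82994
Parallel (C and D): 1 − (1 − 0.73993)(1 − 0.77013) = 0.94022
Series ([0.94022] and E): 0.94022 × 0.72007 = 0.67702
Parallel (A, B, and [0.67702]): 1 − (1 − 0.87005)(1 − 0.97002)(1 − 0.67702) = 0.99874
Series ([0.99874], F, and G): 0.99874 × 0.89012 × 0.82994 = 0.738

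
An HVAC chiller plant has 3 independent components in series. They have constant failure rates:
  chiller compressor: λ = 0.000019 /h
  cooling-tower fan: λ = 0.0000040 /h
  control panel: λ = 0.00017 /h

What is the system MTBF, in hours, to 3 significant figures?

Series of exponential components: λ_sys = Σ λ_i
λ_sys = 0.000019 + 0.0000040 + 0.00017 = 1.9300e-04 /h
MTBF = 1 / λ_sys = 5180 h

5180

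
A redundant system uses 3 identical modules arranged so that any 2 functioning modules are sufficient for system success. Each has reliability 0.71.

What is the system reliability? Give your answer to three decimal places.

0.796

R = Σ_{i=2}^{3} C(3,i) p^i (1−p)^{3−i} with p = 0.71
C(3,2)·0.71^2·0.29^1 = 0.43857
C(3,3)·0.71^3·0.29^0 = 0.35791
Sum = 0.796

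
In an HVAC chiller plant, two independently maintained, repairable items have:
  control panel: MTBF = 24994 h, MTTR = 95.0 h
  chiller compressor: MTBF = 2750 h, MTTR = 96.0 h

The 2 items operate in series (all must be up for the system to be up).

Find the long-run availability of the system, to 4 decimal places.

0.9626

A(control panel) = MTBF/(MTBF+MTTR) = 24994/(24994+95.0) = 0.996213
A(chiller compressor) = MTBF/(MTBF+MTTR) = 2750/(2750+96.0) = 0.966268
Series availability: 0.996213 × 0.966268 = 0.9626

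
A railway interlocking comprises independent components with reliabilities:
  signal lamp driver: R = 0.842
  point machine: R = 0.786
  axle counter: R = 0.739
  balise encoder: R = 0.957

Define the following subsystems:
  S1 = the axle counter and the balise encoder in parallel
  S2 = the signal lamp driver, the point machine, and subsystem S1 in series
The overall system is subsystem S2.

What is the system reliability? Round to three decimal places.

0.654

Parallel (axle counter and balise encoder): 1 − (1 − 0.73900)(1 − 0.95700) = 0.98878
Series (signal lamp driver, point machine, and [0.98878]): 0.84200 × 0.78600 × 0.98878 = 0.654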